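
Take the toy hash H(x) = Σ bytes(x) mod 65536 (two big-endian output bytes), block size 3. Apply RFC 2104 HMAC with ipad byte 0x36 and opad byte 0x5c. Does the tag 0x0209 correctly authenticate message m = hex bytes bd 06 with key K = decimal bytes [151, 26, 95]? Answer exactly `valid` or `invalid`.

Key decimal bytes [151, 26, 95] = 97 1a 5f is exactly B = 3 bytes: K' = 97 1a 5f.
K' ⊕ ipad = a1 2c 69; K' ⊕ opad = cb 46 03.
Inner hash: sum = 161+44+105+189+6 = 505 → 01 f9.
Outer hash (recomputed tag): sum = 203+70+3+1+249 = 526 → 02 0e.
Recomputed tag = 020e; claimed = 0209 → mismatch.

invalid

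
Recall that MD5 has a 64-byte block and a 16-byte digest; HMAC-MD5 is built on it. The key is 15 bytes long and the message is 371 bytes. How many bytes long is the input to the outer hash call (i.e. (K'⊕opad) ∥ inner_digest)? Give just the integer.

80

Key is 15 ≤ 64 bytes, zero-padded: |K'| = 64.
Outer input = (K'⊕opad) ∥ H(inner) → 64 + 16 = 80 bytes.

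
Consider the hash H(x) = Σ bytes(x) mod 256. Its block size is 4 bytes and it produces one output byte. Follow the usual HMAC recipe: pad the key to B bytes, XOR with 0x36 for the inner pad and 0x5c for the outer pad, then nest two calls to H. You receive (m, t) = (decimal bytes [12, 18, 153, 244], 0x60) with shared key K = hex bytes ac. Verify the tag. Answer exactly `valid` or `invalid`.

invalid

Key hex bytes ac is 1 byte ≤ B = 4; zero-pad to 4 bytes: K' = ac 00 00 00.
K' ⊕ ipad = 9a 36 36 36; K' ⊕ opad = f0 5c 5c 5c.
Inner hash: sum = 154+54+54+54+12+18+153+244 = 743; mod 256 = 231 → e7.
Outer hash (recomputed tag): sum = 240+92+92+92+231 = 747; mod 256 = 235 → eb.
Recomputed tag = eb; claimed = 60 → mismatch.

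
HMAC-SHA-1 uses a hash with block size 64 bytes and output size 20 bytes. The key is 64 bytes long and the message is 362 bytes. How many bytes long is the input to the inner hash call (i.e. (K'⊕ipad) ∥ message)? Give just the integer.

426

Key is 64 ≤ 64 bytes, zero-padded: |K'| = 64.
Inner input = (K'⊕ipad) ∥ m → 64 + 362 = 426 bytes.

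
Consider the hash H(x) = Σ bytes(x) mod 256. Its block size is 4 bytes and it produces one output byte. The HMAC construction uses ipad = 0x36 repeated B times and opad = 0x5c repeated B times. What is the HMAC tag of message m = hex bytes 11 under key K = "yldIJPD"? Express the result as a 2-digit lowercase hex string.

39

Key "yldIJPD" = 79 6c 64 49 4a 50 44 is 7 bytes > B = 4, so hash it first: H(key) = 70, then zero-pad to 4 bytes: K' = 70 00 00 00.
K' ⊕ ipad = 46 36 36 36.  K' ⊕ opad = 2c 5c 5c 5c.
Inner input = (K'⊕ipad) ∥ m = 46 36 36 36 ∥ 11.
Inner hash: sum = 70+54+54+54+17 = 249 → f9.
Outer input = (K'⊕opad) ∥ inner = 2c 5c 5c 5c ∥ f9.
Outer hash (tag): sum = 44+92+92+92+249 = 569; mod 256 = 57 → 39.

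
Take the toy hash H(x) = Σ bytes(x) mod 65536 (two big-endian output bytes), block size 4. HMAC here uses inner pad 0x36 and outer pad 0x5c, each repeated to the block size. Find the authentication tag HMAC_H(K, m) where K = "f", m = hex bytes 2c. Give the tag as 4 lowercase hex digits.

Key "f" = 66 is 1 byte ≤ B = 4; zero-pad to 4 bytes: K' = 66 00 00 00.
K' ⊕ ipad = 50 36 36 36.  K' ⊕ opad = 3a 5c 5c 5c.
Inner input = (K'⊕ipad) ∥ m = 50 36 36 36 ∥ 2c.
Inner hash: sum = 80+54+54+54+44 = 286 → 01 1e.
Outer input = (K'⊕opad) ∥ inner = 3a 5c 5c 5c ∥ 01 1e.
Outer hash (tag): sum = 58+92+92+92+1+30 = 365 → 01 6d.

016d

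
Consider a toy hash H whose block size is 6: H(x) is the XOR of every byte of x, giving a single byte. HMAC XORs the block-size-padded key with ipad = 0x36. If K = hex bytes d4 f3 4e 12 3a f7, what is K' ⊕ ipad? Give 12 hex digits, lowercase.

e2c578240cc1

Key hex bytes d4 f3 4e 12 3a f7 is exactly B = 6 bytes: K' = d4 f3 4e 12 3a f7.
XOR each byte with 0x36: d4⊕36=e2, f3⊕36=c5, 4e⊕36=78, 12⊕36=24, 3a⊕36=0c, f7⊕36=c1.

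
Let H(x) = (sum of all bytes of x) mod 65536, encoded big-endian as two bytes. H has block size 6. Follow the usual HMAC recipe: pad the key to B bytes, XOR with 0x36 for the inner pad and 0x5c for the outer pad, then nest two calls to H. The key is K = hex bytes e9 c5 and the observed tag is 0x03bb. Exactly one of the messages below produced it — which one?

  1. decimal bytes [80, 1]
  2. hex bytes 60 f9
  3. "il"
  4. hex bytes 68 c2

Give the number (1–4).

1

Key hex bytes e9 c5 is 2 bytes ≤ B = 6; zero-pad to 6 bytes: K' = e9 c5 00 00 00 00.
K' ⊕ ipad = df f3 36 36 36 36; K' ⊕ opad = b5 99 5c 5c 5c 5c.
m1: inner = H(df f3 36 36 36 36 50 01) = 02 fb; tag = H(b5 99 5c 5c 5c 5c 02 fb) = 03bb ← matches
m2: inner = H(df f3 36 36 36 36 60 f9) = 04 03; tag = H(b5 99 5c 5c 5c 5c 04 03) = 02c5
m3: inner = H(df f3 36 36 36 36 69 6c) = 03 7f; tag = H(b5 99 5c 5c 5c 5c 03 7f) = 0340
m4: inner = H(df f3 36 36 36 36 68 c2) = 03 d4; tag = H(b5 99 5c 5c 5c 5c 03 d4) = 0395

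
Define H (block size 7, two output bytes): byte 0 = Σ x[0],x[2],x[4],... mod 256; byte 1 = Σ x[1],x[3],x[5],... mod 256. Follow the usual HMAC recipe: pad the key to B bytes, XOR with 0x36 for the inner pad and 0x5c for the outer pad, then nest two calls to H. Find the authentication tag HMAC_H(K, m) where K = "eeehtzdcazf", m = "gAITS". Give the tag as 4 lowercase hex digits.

cac6

Key "eeehtzdcazf" = 65 65 65 68 74 7a 64 63 61 7a 66 is 11 bytes > B = 7, so hash it first: H(key) = 69 24, then zero-pad to 7 bytes: K' = 69 24 00 00 00 00 00.
K' ⊕ ipad = 5f 12 36 36 36 36 36.  K' ⊕ opad = 35 78 5c 5c 5c 5c 5c.
Inner input = (K'⊕ipad) ∥ m = 5f 12 36 36 36 36 36 ∥ 67 41 49 54 53.
Inner hash: even-index sum = 406 mod 256 = 150; odd-index sum = 385 mod 256 = 129 → 96 81.
Outer input = (K'⊕opad) ∥ inner = 35 78 5c 5c 5c 5c 5c ∥ 96 81.
Outer hash (tag): even-index sum = 458 mod 256 = 202; odd-index sum = 454 mod 256 = 198 → ca c6.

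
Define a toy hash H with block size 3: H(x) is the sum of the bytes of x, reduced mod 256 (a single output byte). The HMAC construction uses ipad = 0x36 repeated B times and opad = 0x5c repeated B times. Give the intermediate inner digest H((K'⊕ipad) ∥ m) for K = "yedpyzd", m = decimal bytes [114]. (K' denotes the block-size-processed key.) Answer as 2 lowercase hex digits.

1d

Key "yedpyzd" = 79 65 64 70 79 7a 64 is 7 bytes > B = 3, so hash it first: H(key) = 09, then zero-pad to 3 bytes: K' = 09 00 00.
K' ⊕ ipad = 3f 36 36.
Inner input = 3f 36 36 ∥ 72.
Inner hash: sum = 63+54+54+114 = 285; mod 256 = 29 → 1d.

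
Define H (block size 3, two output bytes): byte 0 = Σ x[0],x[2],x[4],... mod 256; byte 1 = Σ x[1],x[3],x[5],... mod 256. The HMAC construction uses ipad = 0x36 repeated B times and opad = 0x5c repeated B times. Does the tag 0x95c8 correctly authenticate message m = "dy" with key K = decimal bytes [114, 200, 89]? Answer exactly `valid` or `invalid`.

invalid

Key decimal bytes [114, 200, 89] = 72 c8 59 is exactly B = 3 bytes: K' = 72 c8 59.
K' ⊕ ipad = 44 fe 6f; K' ⊕ opad = 2e 94 05.
Inner hash: even-index sum = 300 mod 256 = 44; odd-index sum = 354 mod 256 = 98 → 2c 62.
Outer hash (recomputed tag): even-index sum = 149 mod 256 = 149; odd-index sum = 192 mod 256 = 192 → 95 c0.
Recomputed tag = 95c0; claimed = 95c8 → mismatch.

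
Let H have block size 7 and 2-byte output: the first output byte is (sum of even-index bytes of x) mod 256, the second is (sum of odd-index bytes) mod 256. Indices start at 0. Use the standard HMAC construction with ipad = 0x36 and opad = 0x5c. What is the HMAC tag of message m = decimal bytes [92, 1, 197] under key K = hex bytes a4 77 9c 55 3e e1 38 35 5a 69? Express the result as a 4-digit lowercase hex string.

Key hex bytes a4 77 9c 55 3e e1 38 35 5a 69 is 10 bytes > B = 7, so hash it first: H(key) = 10 4b, then zero-pad to 7 bytes: K' = 10 4b 00 00 00 00 00.
K' ⊕ ipad = 26 7d 36 36 36 36 36.  K' ⊕ opad = 4c 17 5c 5c 5c 5c 5c.
Inner input = (K'⊕ipad) ∥ m = 26 7d 36 36 36 36 36 ∥ 5c 01 c5.
Inner hash: even-index sum = 201 mod 256 = 201; odd-index sum = 522 mod 256 = 10 → c9 0a.
Outer input = (K'⊕opad) ∥ inner = 4c 17 5c 5c 5c 5c 5c ∥ c9 0a.
Outer hash (tag): even-index sum = 362 mod 256 = 106; odd-index sum = 408 mod 256 = 152 → 6a 98.

6a98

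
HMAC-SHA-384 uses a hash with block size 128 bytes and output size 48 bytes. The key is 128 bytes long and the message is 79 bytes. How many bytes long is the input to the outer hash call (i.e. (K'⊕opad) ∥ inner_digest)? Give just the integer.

Key is 128 ≤ 128 bytes, zero-padded: |K'| = 128.
Outer input = (K'⊕opad) ∥ H(inner) → 128 + 48 = 176 bytes.

176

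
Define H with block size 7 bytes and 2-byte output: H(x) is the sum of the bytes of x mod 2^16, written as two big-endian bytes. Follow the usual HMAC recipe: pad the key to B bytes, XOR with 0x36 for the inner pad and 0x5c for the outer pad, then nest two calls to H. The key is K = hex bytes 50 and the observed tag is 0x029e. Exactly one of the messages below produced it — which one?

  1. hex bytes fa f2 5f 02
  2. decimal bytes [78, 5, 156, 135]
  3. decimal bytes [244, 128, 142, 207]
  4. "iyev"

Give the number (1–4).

4

Key hex bytes 50 is 1 byte ≤ B = 7; zero-pad to 7 bytes: K' = 50 00 00 00 00 00 00.
K' ⊕ ipad = 66 36 36 36 36 36 36; K' ⊕ opad = 0c 5c 5c 5c 5c 5c 5c.
m1: inner = H(66 36 36 36 36 36 36 fa f2 5f 02) = 03 f7; tag = H(0c 5c 5c 5c 5c 5c 5c 03 f7) = 032e
m2: inner = H(66 36 36 36 36 36 36 4e 05 9c 87) = 03 20; tag = H(0c 5c 5c 5c 5c 5c 5c 03 20) = 0257
m3: inner = H(66 36 36 36 36 36 36 f4 80 8e cf) = 04 7b; tag = H(0c 5c 5c 5c 5c 5c 5c 04 7b) = 02b3
m4: inner = H(66 36 36 36 36 36 36 69 79 65 76) = 03 67; tag = H(0c 5c 5c 5c 5c 5c 5c 03 67) = 029e ← matches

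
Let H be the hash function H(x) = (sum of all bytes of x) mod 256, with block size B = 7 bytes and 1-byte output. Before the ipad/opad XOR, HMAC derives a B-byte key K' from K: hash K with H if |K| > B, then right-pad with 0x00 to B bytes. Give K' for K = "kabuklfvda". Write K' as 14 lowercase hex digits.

1b000000000000

|K| = 10 > B = 7, so first hash the key.
H(K): sum = 107+97+98+117+107+108+102+118+100+97 = 1051; mod 256 = 27 → 1b.
Zero-pad H(K) = 1b to 7 bytes: K' = 1b 00 00 00 00 00 00.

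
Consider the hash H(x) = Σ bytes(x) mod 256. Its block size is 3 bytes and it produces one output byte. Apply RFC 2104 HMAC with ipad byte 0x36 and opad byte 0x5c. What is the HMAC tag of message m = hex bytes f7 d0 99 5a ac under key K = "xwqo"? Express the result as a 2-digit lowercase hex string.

16

Key "xwqo" = 78 77 71 6f is 4 bytes > B = 3, so hash it first: H(key) = cf, then zero-pad to 3 bytes: K' = cf 00 00.
K' ⊕ ipad = f9 36 36.  K' ⊕ opad = 93 5c 5c.
Inner input = (K'⊕ipad) ∥ m = f9 36 36 ∥ f7 d0 99 5a ac.
Inner hash: sum = 249+54+54+247+208+153+90+172 = 1227; mod 256 = 203 → cb.
Outer input = (K'⊕opad) ∥ inner = 93 5c 5c ∥ cb.
Outer hash (tag): sum = 147+92+92+203 = 534; mod 256 = 22 → 16.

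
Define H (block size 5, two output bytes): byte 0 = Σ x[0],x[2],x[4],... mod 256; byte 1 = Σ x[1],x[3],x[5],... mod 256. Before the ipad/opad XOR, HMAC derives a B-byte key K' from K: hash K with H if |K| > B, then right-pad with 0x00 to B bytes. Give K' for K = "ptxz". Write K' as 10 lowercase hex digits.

Key "ptxz" = 70 74 78 7a is 4 bytes ≤ B = 5; zero-pad to 5 bytes: K' = 70 74 78 7a 00.

7074787a00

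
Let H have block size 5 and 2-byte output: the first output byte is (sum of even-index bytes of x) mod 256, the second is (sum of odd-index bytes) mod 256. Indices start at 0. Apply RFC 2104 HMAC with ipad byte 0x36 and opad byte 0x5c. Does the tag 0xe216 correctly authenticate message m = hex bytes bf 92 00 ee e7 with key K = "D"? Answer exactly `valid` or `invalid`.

Key "D" = 44 is 1 byte ≤ B = 5; zero-pad to 5 bytes: K' = 44 00 00 00 00.
K' ⊕ ipad = 72 36 36 36 36; K' ⊕ opad = 18 5c 5c 5c 5c.
Inner hash: even-index sum = 606 mod 256 = 94; odd-index sum = 530 mod 256 = 18 → 5e 12.
Outer hash (recomputed tag): even-index sum = 226 mod 256 = 226; odd-index sum = 278 mod 256 = 22 → e2 16.
Recomputed tag = e216; claimed = e216 → match.

valid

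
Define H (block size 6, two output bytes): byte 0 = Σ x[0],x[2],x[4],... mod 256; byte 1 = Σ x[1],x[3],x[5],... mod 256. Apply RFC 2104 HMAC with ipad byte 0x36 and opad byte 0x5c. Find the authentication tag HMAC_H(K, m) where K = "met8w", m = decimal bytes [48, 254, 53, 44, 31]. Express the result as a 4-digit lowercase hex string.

Key "met8w" = 6d 65 74 38 77 is 5 bytes ≤ B = 6; zero-pad to 6 bytes: K' = 6d 65 74 38 77 00.
K' ⊕ ipad = 5b 53 42 0e 41 36.  K' ⊕ opad = 31 39 28 64 2b 5c.
Inner input = (K'⊕ipad) ∥ m = 5b 53 42 0e 41 36 ∥ 30 fe 35 2c 1f.
Inner hash: even-index sum = 354 mod 256 = 98; odd-index sum = 449 mod 256 = 193 → 62 c1.
Outer input = (K'⊕opad) ∥ inner = 31 39 28 64 2b 5c ∥ 62 c1.
Outer hash (tag): even-index sum = 230 mod 256 = 230; odd-index sum = 442 mod 256 = 186 → e6 ba.

e6ba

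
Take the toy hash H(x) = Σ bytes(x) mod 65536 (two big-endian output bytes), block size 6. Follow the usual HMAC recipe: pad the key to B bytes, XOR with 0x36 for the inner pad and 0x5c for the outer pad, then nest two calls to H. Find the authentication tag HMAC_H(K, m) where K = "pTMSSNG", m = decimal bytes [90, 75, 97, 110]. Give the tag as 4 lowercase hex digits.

02da

Key "pTMSSNG" = 70 54 4d 53 53 4e 47 is 7 bytes > B = 6, so hash it first: H(key) = 02 4c, then zero-pad to 6 bytes: K' = 02 4c 00 00 00 00.
K' ⊕ ipad = 34 7a 36 36 36 36.  K' ⊕ opad = 5e 10 5c 5c 5c 5c.
Inner input = (K'⊕ipad) ∥ m = 34 7a 36 36 36 36 ∥ 5a 4b 61 6e.
Inner hash: sum = 52+122+54+54+54+54+90+75+97+110 = 762 → 02 fa.
Outer input = (K'⊕opad) ∥ inner = 5e 10 5c 5c 5c 5c ∥ 02 fa.
Outer hash (tag): sum = 94+16+92+92+92+92+2+250 = 730 → 02 da.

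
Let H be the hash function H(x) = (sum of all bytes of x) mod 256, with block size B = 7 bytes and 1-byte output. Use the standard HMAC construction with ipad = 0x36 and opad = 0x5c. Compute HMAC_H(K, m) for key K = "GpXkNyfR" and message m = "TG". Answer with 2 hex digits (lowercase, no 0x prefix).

Key "GpXkNyfR" = 47 70 58 6b 4e 79 66 52 is 8 bytes > B = 7, so hash it first: H(key) = f9, then zero-pad to 7 bytes: K' = f9 00 00 00 00 00 00.
K' ⊕ ipad = cf 36 36 36 36 36 36.  K' ⊕ opad = a5 5c 5c 5c 5c 5c 5c.
Inner input = (K'⊕ipad) ∥ m = cf 36 36 36 36 36 36 ∥ 54 47.
Inner hash: sum = 207+54+54+54+54+54+54+84+71 = 686; mod 256 = 174 → ae.
Outer input = (K'⊕opad) ∥ inner = a5 5c 5c 5c 5c 5c 5c ∥ ae.
Outer hash (tag): sum = 165+92+92+92+92+92+92+174 = 891; mod 256 = 123 → 7b.

7b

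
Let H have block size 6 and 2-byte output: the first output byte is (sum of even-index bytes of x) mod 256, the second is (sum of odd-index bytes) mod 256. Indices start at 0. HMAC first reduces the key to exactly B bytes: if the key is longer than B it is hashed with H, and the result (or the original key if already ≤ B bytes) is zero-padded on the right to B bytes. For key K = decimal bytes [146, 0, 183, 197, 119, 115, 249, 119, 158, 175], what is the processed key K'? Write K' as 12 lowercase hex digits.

|K| = 10 > B = 6, so first hash the key.
H(K): even-index sum = 855 mod 256 = 87; odd-index sum = 606 mod 256 = 94 → 57 5e.
Zero-pad H(K) = 57 5e to 6 bytes: K' = 57 5e 00 00 00 00.

575e00000000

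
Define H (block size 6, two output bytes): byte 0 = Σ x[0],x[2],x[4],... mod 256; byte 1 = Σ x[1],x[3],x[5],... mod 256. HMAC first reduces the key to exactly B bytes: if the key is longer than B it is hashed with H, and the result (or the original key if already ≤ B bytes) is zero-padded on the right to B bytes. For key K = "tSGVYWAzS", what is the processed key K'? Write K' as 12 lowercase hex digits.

a87a00000000

|K| = 9 > B = 6, so first hash the key.
H(K): even-index sum = 424 mod 256 = 168; odd-index sum = 378 mod 256 = 122 → a8 7a.
Zero-pad H(K) = a8 7a to 6 bytes: K' = a8 7a 00 00 00 00.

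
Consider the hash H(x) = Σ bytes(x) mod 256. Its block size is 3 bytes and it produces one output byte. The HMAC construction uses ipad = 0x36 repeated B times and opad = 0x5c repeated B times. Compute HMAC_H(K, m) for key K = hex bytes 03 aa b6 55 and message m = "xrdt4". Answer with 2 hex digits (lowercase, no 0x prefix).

8c

Key hex bytes 03 aa b6 55 is 4 bytes > B = 3, so hash it first: H(key) = b8, then zero-pad to 3 bytes: K' = b8 00 00.
K' ⊕ ipad = 8e 36 36.  K' ⊕ opad = e4 5c 5c.
Inner input = (K'⊕ipad) ∥ m = 8e 36 36 ∥ 78 72 64 74 34.
Inner hash: sum = 142+54+54+120+114+100+116+52 = 752; mod 256 = 240 → f0.
Outer input = (K'⊕opad) ∥ inner = e4 5c 5c ∥ f0.
Outer hash (tag): sum = 228+92+92+240 = 652; mod 256 = 140 → 8c.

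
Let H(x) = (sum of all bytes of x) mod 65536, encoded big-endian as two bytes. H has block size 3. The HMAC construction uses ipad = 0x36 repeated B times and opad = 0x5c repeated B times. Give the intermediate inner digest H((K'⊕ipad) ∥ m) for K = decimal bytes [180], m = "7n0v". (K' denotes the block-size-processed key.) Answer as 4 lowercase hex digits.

Key decimal bytes [180] = b4 is 1 byte ≤ B = 3; zero-pad to 3 bytes: K' = b4 00 00.
K' ⊕ ipad = 82 36 36.
Inner input = 82 36 36 ∥ 37 6e 30 76.
Inner hash: sum = 130+54+54+55+110+48+118 = 569 → 02 39.

0239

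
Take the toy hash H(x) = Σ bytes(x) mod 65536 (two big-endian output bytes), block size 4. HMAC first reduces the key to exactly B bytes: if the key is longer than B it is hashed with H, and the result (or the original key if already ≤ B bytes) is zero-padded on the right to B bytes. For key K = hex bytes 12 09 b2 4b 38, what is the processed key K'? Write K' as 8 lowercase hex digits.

|K| = 5 > B = 4, so first hash the key.
H(K): sum = 18+9+178+75+56 = 336 → 01 50.
Zero-pad H(K) = 01 50 to 4 bytes: K' = 01 50 00 00.

01500000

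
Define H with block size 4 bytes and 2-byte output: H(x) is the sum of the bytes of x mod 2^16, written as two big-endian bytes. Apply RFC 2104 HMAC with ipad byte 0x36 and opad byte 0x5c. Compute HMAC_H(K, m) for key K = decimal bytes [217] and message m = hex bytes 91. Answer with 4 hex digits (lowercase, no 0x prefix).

01bd

Key decimal bytes [217] = d9 is 1 byte ≤ B = 4; zero-pad to 4 bytes: K' = d9 00 00 00.
K' ⊕ ipad = ef 36 36 36.  K' ⊕ opad = 85 5c 5c 5c.
Inner input = (K'⊕ipad) ∥ m = ef 36 36 36 ∥ 91.
Inner hash: sum = 239+54+54+54+145 = 546 → 02 22.
Outer input = (K'⊕opad) ∥ inner = 85 5c 5c 5c ∥ 02 22.
Outer hash (tag): sum = 133+92+92+92+2+34 = 445 → 01 bd.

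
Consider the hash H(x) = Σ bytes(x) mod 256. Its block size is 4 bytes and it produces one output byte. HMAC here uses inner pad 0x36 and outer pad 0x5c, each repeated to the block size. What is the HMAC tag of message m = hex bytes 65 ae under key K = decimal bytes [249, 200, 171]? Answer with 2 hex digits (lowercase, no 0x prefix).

Key decimal bytes [249, 200, 171] = f9 c8 ab is 3 bytes ≤ B = 4; zero-pad to 4 bytes: K' = f9 c8 ab 00.
K' ⊕ ipad = cf fe 9d 36.  K' ⊕ opad = a5 94 f7 5c.
Inner input = (K'⊕ipad) ∥ m = cf fe 9d 36 ∥ 65 ae.
Inner hash: sum = 207+254+157+54+101+174 = 947; mod 256 = 179 → b3.
Outer input = (K'⊕opad) ∥ inner = a5 94 f7 5c ∥ b3.
Outer hash (tag): sum = 165+148+247+92+179 = 831; mod 256 = 63 → 3f.

3f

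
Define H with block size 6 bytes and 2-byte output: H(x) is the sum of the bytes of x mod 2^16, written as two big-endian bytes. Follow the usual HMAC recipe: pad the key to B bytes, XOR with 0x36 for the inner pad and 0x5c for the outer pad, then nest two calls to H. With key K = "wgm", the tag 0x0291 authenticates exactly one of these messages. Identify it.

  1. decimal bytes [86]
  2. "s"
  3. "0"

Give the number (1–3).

1

Key "wgm" = 77 67 6d is 3 bytes ≤ B = 6; zero-pad to 6 bytes: K' = 77 67 6d 00 00 00.
K' ⊕ ipad = 41 51 5b 36 36 36; K' ⊕ opad = 2b 3b 31 5c 5c 5c.
m1: inner = H(41 51 5b 36 36 36 56) = 01 e5; tag = H(2b 3b 31 5c 5c 5c 01 e5) = 0291 ← matches
m2: inner = H(41 51 5b 36 36 36 73) = 02 02; tag = H(2b 3b 31 5c 5c 5c 02 02) = 01af
m3: inner = H(41 51 5b 36 36 36 30) = 01 bf; tag = H(2b 3b 31 5c 5c 5c 01 bf) = 026b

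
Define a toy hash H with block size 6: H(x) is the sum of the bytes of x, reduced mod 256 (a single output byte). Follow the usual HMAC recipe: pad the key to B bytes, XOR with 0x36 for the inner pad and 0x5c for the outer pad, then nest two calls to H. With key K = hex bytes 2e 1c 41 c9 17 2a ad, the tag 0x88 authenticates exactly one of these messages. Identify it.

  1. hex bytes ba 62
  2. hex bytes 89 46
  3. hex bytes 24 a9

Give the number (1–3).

1

Key hex bytes 2e 1c 41 c9 17 2a ad is 7 bytes > B = 6, so hash it first: H(key) = 42, then zero-pad to 6 bytes: K' = 42 00 00 00 00 00.
K' ⊕ ipad = 74 36 36 36 36 36; K' ⊕ opad = 1e 5c 5c 5c 5c 5c.
m1: inner = H(74 36 36 36 36 36 ba 62) = 9e; tag = H(1e 5c 5c 5c 5c 5c 9e) = 88 ← matches
m2: inner = H(74 36 36 36 36 36 89 46) = 51; tag = H(1e 5c 5c 5c 5c 5c 51) = 3b
m3: inner = H(74 36 36 36 36 36 24 a9) = 4f; tag = H(1e 5c 5c 5c 5c 5c 4f) = 39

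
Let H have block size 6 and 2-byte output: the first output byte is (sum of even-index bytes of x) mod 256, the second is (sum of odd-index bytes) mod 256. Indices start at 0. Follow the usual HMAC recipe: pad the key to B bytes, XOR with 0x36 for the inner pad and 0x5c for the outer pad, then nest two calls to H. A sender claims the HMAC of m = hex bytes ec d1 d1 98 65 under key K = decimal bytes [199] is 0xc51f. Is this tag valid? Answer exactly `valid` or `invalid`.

Key decimal bytes [199] = c7 is 1 byte ≤ B = 6; zero-pad to 6 bytes: K' = c7 00 00 00 00 00.
K' ⊕ ipad = f1 36 36 36 36 36; K' ⊕ opad = 9b 5c 5c 5c 5c 5c.
Inner hash: even-index sum = 895 mod 256 = 127; odd-index sum = 523 mod 256 = 11 → 7f 0b.
Outer hash (recomputed tag): even-index sum = 466 mod 256 = 210; odd-index sum = 287 mod 256 = 31 → d2 1f.
Recomputed tag = d21f; claimed = c51f → mismatch.

invalid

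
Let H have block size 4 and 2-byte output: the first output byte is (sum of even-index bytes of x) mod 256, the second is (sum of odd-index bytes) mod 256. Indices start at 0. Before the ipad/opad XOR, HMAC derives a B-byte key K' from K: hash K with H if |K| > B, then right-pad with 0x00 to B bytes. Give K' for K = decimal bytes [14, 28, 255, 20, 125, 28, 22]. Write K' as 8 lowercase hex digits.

a04c0000

|K| = 7 > B = 4, so first hash the key.
H(K): even-index sum = 416 mod 256 = 160; odd-index sum = 76 mod 256 = 76 → a0 4c.
Zero-pad H(K) = a0 4c to 4 bytes: K' = a0 4c 00 00.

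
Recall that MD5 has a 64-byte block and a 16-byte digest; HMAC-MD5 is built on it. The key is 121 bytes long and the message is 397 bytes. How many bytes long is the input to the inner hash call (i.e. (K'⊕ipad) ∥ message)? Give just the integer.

461

Key is 121 > 64 bytes, so it is hashed to 16 bytes then zero-padded to 64: |K'| = 64.
Inner input = (K'⊕ipad) ∥ m → 64 + 397 = 461 bytes.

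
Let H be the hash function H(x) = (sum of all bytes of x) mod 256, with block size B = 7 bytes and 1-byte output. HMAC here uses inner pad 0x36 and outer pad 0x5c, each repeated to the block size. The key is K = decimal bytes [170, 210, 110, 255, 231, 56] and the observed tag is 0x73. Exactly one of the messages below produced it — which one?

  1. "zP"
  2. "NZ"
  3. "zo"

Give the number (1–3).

Key decimal bytes [170, 210, 110, 255, 231, 56] = aa d2 6e ff e7 38 is 6 bytes ≤ B = 7; zero-pad to 7 bytes: K' = aa d2 6e ff e7 38 00.
K' ⊕ ipad = 9c e4 58 c9 d1 0e 36; K' ⊕ opad = f6 8e 32 a3 bb 64 5c.
m1: inner = H(9c e4 58 c9 d1 0e 36 7a 50) = 80; tag = H(f6 8e 32 a3 bb 64 5c 80) = 54
m2: inner = H(9c e4 58 c9 d1 0e 36 4e 5a) = 5e; tag = H(f6 8e 32 a3 bb 64 5c 5e) = 32
m3: inner = H(9c e4 58 c9 d1 0e 36 7a 6f) = 9f; tag = H(f6 8e 32 a3 bb 64 5c 9f) = 73 ← matches

3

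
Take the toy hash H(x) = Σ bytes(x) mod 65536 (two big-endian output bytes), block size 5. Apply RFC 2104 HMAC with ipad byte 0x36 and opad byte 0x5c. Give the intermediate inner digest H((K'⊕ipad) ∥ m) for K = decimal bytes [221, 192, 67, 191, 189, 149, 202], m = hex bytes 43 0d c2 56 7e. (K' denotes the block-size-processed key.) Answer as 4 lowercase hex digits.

Key decimal bytes [221, 192, 67, 191, 189, 149, 202] = dd c0 43 bf bd 95 ca is 7 bytes > B = 5, so hash it first: H(key) = 04 bb, then zero-pad to 5 bytes: K' = 04 bb 00 00 00.
K' ⊕ ipad = 32 8d 36 36 36.
Inner input = 32 8d 36 36 36 ∥ 43 0d c2 56 7e.
Inner hash: sum = 50+141+54+54+54+67+13+194+86+126 = 839 → 03 47.

0347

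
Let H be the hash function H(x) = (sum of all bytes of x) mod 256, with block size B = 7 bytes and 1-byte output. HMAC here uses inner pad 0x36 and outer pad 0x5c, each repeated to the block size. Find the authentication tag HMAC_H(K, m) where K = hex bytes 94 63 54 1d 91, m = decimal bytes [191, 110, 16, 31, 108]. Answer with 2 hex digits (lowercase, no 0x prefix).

Key hex bytes 94 63 54 1d 91 is 5 bytes ≤ B = 7; zero-pad to 7 bytes: K' = 94 63 54 1d 91 00 00.
K' ⊕ ipad = a2 55 62 2b a7 36 36.  K' ⊕ opad = c8 3f 08 41 cd 5c 5c.
Inner input = (K'⊕ipad) ∥ m = a2 55 62 2b a7 36 36 ∥ bf 6e 10 1f 6c.
Inner hash: sum = 162+85+98+43+167+54+54+191+110+16+31+108 = 1119; mod 256 = 95 → 5f.
Outer input = (K'⊕opad) ∥ inner = c8 3f 08 41 cd 5c 5c ∥ 5f.
Outer hash (tag): sum = 200+63+8+65+205+92+92+95 = 820; mod 256 = 52 → 34.

34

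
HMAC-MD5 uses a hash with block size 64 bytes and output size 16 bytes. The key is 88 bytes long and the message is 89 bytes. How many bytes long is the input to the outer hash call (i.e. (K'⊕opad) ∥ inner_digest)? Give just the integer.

Key is 88 > 64 bytes, so it is hashed to 16 bytes then zero-padded to 64: |K'| = 64.
Outer input = (K'⊕opad) ∥ H(inner) → 64 + 16 = 80 bytes.

80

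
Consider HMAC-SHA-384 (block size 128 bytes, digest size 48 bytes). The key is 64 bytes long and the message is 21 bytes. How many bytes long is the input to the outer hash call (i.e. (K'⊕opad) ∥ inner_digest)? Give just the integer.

176

Key is 64 ≤ 128 bytes, zero-padded: |K'| = 128.
Outer input = (K'⊕opad) ∥ H(inner) → 128 + 48 = 176 bytes.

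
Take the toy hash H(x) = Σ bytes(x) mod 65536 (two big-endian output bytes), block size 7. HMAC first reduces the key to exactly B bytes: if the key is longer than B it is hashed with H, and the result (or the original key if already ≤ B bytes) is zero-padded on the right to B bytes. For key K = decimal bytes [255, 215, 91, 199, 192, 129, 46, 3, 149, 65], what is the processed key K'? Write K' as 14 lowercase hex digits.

05400000000000

|K| = 10 > B = 7, so first hash the key.
H(K): sum = 255+215+91+199+192+129+46+3+149+65 = 1344 → 05 40.
Zero-pad H(K) = 05 40 to 7 bytes: K' = 05 40 00 00 00 00 00.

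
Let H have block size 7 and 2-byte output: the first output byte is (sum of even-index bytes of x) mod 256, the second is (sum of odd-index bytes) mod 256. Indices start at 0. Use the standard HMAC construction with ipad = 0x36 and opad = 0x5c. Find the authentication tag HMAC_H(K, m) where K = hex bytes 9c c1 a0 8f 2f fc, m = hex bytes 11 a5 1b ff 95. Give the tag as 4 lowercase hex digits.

Key hex bytes 9c c1 a0 8f 2f fc is 6 bytes ≤ B = 7; zero-pad to 7 bytes: K' = 9c c1 a0 8f 2f fc 00.
K' ⊕ ipad = aa f7 96 b9 19 ca 36.  K' ⊕ opad = c0 9d fc d3 73 a0 5c.
Inner input = (K'⊕ipad) ∥ m = aa f7 96 b9 19 ca 36 ∥ 11 a5 1b ff 95.
Inner hash: even-index sum = 819 mod 256 = 51; odd-index sum = 827 mod 256 = 59 → 33 3b.
Outer input = (K'⊕opad) ∥ inner = c0 9d fc d3 73 a0 5c ∥ 33 3b.
Outer hash (tag): even-index sum = 710 mod 256 = 198; odd-index sum = 579 mod 256 = 67 → c6 43.

c643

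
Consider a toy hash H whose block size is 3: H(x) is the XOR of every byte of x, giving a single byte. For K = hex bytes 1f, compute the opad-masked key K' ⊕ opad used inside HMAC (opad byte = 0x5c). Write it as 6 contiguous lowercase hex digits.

Key hex bytes 1f is 1 byte ≤ B = 3; zero-pad to 3 bytes: K' = 1f 00 00.
XOR each byte with 0x5c: 1f⊕5c=43, 00⊕5c=5c, 00⊕5c=5c.

435c5c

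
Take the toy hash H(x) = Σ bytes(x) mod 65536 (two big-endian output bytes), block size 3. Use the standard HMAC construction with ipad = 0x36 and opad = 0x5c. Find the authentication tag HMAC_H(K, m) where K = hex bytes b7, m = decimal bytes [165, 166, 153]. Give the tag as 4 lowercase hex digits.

0276

Key hex bytes b7 is 1 byte ≤ B = 3; zero-pad to 3 bytes: K' = b7 00 00.
K' ⊕ ipad = 81 36 36.  K' ⊕ opad = eb 5c 5c.
Inner input = (K'⊕ipad) ∥ m = 81 36 36 ∥ a5 a6 99.
Inner hash: sum = 129+54+54+165+166+153 = 721 → 02 d1.
Outer input = (K'⊕opad) ∥ inner = eb 5c 5c ∥ 02 d1.
Outer hash (tag): sum = 235+92+92+2+209 = 630 → 02 76.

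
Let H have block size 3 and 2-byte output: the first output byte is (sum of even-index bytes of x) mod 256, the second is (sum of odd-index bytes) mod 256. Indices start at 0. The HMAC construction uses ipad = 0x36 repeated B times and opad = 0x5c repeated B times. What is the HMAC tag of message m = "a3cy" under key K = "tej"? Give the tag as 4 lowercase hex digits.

7583

Key "tej" = 74 65 6a is exactly B = 3 bytes: K' = 74 65 6a.
K' ⊕ ipad = 42 53 5c.  K' ⊕ opad = 28 39 36.
Inner input = (K'⊕ipad) ∥ m = 42 53 5c ∥ 61 33 63 79.
Inner hash: even-index sum = 330 mod 256 = 74; odd-index sum = 279 mod 256 = 23 → 4a 17.
Outer input = (K'⊕opad) ∥ inner = 28 39 36 ∥ 4a 17.
Outer hash (tag): even-index sum = 117 mod 256 = 117; odd-index sum = 131 mod 256 = 131 → 75 83.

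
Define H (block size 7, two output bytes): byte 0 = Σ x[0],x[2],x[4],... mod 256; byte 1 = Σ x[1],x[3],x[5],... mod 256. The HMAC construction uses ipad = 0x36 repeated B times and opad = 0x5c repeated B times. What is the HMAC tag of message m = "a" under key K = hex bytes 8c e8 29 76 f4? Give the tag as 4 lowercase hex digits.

Key hex bytes 8c e8 29 76 f4 is 5 bytes ≤ B = 7; zero-pad to 7 bytes: K' = 8c e8 29 76 f4 00 00.
K' ⊕ ipad = ba de 1f 40 c2 36 36.  K' ⊕ opad = d0 b4 75 2a a8 5c 5c.
Inner input = (K'⊕ipad) ∥ m = ba de 1f 40 c2 36 36 ∥ 61.
Inner hash: even-index sum = 465 mod 256 = 209; odd-index sum = 437 mod 256 = 181 → d1 b5.
Outer input = (K'⊕opad) ∥ inner = d0 b4 75 2a a8 5c 5c ∥ d1 b5.
Outer hash (tag): even-index sum = 766 mod 256 = 254; odd-index sum = 523 mod 256 = 11 → fe 0b.

fe0b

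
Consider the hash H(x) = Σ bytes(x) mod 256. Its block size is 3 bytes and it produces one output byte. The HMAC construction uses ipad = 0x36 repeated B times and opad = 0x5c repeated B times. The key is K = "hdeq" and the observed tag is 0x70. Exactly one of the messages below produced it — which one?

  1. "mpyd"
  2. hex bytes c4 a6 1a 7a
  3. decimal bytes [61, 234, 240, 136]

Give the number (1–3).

Key "hdeq" = 68 64 65 71 is 4 bytes > B = 3, so hash it first: H(key) = a2, then zero-pad to 3 bytes: K' = a2 00 00.
K' ⊕ ipad = 94 36 36; K' ⊕ opad = fe 5c 5c.
m1: inner = H(94 36 36 6d 70 79 64) = ba; tag = H(fe 5c 5c ba) = 70 ← matches
m2: inner = H(94 36 36 c4 a6 1a 7a) = fe; tag = H(fe 5c 5c fe) = b4
m3: inner = H(94 36 36 3d ea f0 88) = 9f; tag = H(fe 5c 5c 9f) = 55

1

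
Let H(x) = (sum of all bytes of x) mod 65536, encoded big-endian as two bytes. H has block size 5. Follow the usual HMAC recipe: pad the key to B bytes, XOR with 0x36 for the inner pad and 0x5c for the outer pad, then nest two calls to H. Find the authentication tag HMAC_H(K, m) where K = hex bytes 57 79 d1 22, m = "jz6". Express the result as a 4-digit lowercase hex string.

Key hex bytes 57 79 d1 22 is 4 bytes ≤ B = 5; zero-pad to 5 bytes: K' = 57 79 d1 22 00.
K' ⊕ ipad = 61 4f e7 14 36.  K' ⊕ opad = 0b 25 8d 7e 5c.
Inner input = (K'⊕ipad) ∥ m = 61 4f e7 14 36 ∥ 6a 7a 36.
Inner hash: sum = 97+79+231+20+54+106+122+54 = 763 → 02 fb.
Outer input = (K'⊕opad) ∥ inner = 0b 25 8d 7e 5c ∥ 02 fb.
Outer hash (tag): sum = 11+37+141+126+92+2+251 = 660 → 02 94.

0294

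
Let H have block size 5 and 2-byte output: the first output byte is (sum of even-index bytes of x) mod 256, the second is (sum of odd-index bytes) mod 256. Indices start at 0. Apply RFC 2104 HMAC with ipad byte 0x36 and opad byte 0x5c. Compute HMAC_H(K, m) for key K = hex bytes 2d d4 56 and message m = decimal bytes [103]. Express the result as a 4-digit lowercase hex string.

Key hex bytes 2d d4 56 is 3 bytes ≤ B = 5; zero-pad to 5 bytes: K' = 2d d4 56 00 00.
K' ⊕ ipad = 1b e2 60 36 36.  K' ⊕ opad = 71 88 0a 5c 5c.
Inner input = (K'⊕ipad) ∥ m = 1b e2 60 36 36 ∥ 67.
Inner hash: even-index sum = 177 mod 256 = 177; odd-index sum = 383 mod 256 = 127 → b1 7f.
Outer input = (K'⊕opad) ∥ inner = 71 88 0a 5c 5c ∥ b1 7f.
Outer hash (tag): even-index sum = 342 mod 256 = 86; odd-index sum = 405 mod 256 = 149 → 56 95.

5695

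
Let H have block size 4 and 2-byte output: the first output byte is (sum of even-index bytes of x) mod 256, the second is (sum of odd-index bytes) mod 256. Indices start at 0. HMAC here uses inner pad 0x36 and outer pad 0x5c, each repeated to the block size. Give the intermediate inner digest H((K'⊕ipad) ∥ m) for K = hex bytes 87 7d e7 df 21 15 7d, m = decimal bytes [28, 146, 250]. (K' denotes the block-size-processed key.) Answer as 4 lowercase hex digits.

Key hex bytes 87 7d e7 df 21 15 7d is 7 bytes > B = 4, so hash it first: H(key) = 0c 71, then zero-pad to 4 bytes: K' = 0c 71 00 00.
K' ⊕ ipad = 3a 47 36 36.
Inner input = 3a 47 36 36 ∥ 1c 92 fa.
Inner hash: even-index sum = 390 mod 256 = 134; odd-index sum = 271 mod 256 = 15 → 86 0f.

860f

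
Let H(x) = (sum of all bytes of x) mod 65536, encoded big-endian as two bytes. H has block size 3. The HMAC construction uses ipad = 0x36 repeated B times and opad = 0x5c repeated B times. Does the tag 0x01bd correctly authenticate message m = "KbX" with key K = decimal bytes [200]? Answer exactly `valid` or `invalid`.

Key decimal bytes [200] = c8 is 1 byte ≤ B = 3; zero-pad to 3 bytes: K' = c8 00 00.
K' ⊕ ipad = fe 36 36; K' ⊕ opad = 94 5c 5c.
Inner hash: sum = 254+54+54+75+98+88 = 623 → 02 6f.
Outer hash (recomputed tag): sum = 148+92+92+2+111 = 445 → 01 bd.
Recomputed tag = 01bd; claimed = 01bd → match.

valid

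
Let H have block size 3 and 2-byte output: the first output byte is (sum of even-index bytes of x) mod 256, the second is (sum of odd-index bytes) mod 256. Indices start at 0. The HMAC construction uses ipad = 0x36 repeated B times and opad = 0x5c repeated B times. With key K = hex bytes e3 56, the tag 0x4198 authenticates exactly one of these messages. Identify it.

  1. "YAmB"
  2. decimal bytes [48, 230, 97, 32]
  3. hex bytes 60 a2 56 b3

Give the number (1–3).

Key hex bytes e3 56 is 2 bytes ≤ B = 3; zero-pad to 3 bytes: K' = e3 56 00.
K' ⊕ ipad = d5 60 36; K' ⊕ opad = bf 0a 5c.
m1: inner = H(d5 60 36 59 41 6d 42) = 8e 26; tag = H(bf 0a 5c 8e 26) = 4198 ← matches
m2: inner = H(d5 60 36 30 e6 61 20) = 11 f1; tag = H(bf 0a 5c 11 f1) = 0c1b
m3: inner = H(d5 60 36 60 a2 56 b3) = 60 16; tag = H(bf 0a 5c 60 16) = 316a

1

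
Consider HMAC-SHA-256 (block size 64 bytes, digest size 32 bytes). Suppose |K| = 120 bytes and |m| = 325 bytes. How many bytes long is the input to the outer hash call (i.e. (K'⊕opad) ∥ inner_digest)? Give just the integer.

Key is 120 > 64 bytes, so it is hashed to 32 bytes then zero-padded to 64: |K'| = 64.
Outer input = (K'⊕opad) ∥ H(inner) → 64 + 32 = 96 bytes.

96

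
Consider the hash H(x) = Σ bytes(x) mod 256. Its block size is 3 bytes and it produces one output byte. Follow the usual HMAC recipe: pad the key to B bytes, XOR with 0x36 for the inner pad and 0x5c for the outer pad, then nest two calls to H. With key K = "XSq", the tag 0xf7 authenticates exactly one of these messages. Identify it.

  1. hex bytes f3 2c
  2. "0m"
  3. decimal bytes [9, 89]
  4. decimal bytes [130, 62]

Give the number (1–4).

Key "XSq" = 58 53 71 is exactly B = 3 bytes: K' = 58 53 71.
K' ⊕ ipad = 6e 65 47; K' ⊕ opad = 04 0f 2d.
m1: inner = H(6e 65 47 f3 2c) = 39; tag = H(04 0f 2d 39) = 79
m2: inner = H(6e 65 47 30 6d) = b7; tag = H(04 0f 2d b7) = f7 ← matches
m3: inner = H(6e 65 47 09 59) = 7c; tag = H(04 0f 2d 7c) = bc
m4: inner = H(6e 65 47 82 3e) = da; tag = H(04 0f 2d da) = 1a

2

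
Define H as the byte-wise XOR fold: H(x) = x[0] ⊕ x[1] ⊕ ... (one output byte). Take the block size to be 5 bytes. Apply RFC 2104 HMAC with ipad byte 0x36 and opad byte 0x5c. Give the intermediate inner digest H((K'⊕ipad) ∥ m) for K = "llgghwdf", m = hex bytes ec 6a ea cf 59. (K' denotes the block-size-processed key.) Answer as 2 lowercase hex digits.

d1

Key "llgghwdf" = 6c 6c 67 67 68 77 64 66 is 8 bytes > B = 5, so hash it first: H(key) = 1d, then zero-pad to 5 bytes: K' = 1d 00 00 00 00.
K' ⊕ ipad = 2b 36 36 36 36.
Inner input = 2b 36 36 36 36 ∥ ec 6a ea cf 59.
Inner hash: XOR 2b⊕36⊕36⊕36⊕36⊕ec⊕6a⊕ea⊕cf⊕59 = d1.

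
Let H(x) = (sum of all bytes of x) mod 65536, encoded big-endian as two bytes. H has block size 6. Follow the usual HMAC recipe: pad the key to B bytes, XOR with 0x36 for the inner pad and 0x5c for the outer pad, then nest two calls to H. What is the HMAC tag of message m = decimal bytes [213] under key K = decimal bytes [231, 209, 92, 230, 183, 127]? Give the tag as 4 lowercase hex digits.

Key decimal bytes [231, 209, 92, 230, 183, 127] = e7 d1 5c e6 b7 7f is exactly B = 6 bytes: K' = e7 d1 5c e6 b7 7f.
K' ⊕ ipad = d1 e7 6a d0 81 49.  K' ⊕ opad = bb 8d 00 ba eb 23.
Inner input = (K'⊕ipad) ∥ m = d1 e7 6a d0 81 49 ∥ d5.
Inner hash: sum = 209+231+106+208+129+73+213 = 1169 → 04 91.
Outer input = (K'⊕opad) ∥ inner = bb 8d 00 ba eb 23 ∥ 04 91.
Outer hash (tag): sum = 187+141+0+186+235+35+4+145 = 933 → 03 a5.

03a5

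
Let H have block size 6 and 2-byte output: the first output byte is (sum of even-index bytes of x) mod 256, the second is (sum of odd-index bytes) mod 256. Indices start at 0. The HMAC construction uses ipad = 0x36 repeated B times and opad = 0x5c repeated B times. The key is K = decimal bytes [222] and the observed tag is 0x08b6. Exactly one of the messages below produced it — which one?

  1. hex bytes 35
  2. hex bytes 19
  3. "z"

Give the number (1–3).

Key decimal bytes [222] = de is 1 byte ≤ B = 6; zero-pad to 6 bytes: K' = de 00 00 00 00 00.
K' ⊕ ipad = e8 36 36 36 36 36; K' ⊕ opad = 82 5c 5c 5c 5c 5c.
m1: inner = H(e8 36 36 36 36 36 35) = 89 a2; tag = H(82 5c 5c 5c 5c 5c 89 a2) = c3b6
m2: inner = H(e8 36 36 36 36 36 19) = 6d a2; tag = H(82 5c 5c 5c 5c 5c 6d a2) = a7b6
m3: inner = H(e8 36 36 36 36 36 7a) = ce a2; tag = H(82 5c 5c 5c 5c 5c ce a2) = 08b6 ← matches

3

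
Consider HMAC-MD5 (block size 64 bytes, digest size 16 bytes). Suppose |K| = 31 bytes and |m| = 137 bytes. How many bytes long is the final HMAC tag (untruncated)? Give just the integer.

The tag is one MD5 digest: 16 bytes.

16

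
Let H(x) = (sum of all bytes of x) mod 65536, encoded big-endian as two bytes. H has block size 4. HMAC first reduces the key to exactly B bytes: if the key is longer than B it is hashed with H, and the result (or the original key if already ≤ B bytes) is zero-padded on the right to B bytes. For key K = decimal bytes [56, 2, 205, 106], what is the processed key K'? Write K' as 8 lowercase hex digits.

Key decimal bytes [56, 2, 205, 106] = 38 02 cd 6a is exactly B = 4 bytes: K' = 38 02 cd 6a.

3802cd6a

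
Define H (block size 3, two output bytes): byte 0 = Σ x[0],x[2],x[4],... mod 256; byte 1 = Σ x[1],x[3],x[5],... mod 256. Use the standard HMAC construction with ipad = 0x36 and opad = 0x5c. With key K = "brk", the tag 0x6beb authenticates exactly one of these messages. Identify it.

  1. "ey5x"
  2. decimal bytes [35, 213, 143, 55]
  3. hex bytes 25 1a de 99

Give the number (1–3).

2

Key "brk" = 62 72 6b is exactly B = 3 bytes: K' = 62 72 6b.
K' ⊕ ipad = 54 44 5d; K' ⊕ opad = 3e 2e 37.
m1: inner = H(54 44 5d 65 79 35 78) = a2 de; tag = H(3e 2e 37 a2 de) = 53d0
m2: inner = H(54 44 5d 23 d5 8f 37) = bd f6; tag = H(3e 2e 37 bd f6) = 6beb ← matches
m3: inner = H(54 44 5d 25 1a de 99) = 64 47; tag = H(3e 2e 37 64 47) = bc92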